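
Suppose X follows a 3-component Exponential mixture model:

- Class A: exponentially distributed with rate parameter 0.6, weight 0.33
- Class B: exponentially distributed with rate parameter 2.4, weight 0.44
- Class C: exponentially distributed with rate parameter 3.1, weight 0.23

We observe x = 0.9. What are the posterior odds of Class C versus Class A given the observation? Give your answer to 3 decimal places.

Posterior odds = (w_i f_i(x)) / (w_j f_j(x)); the normalising sum cancels.
Exponential densities:
  f_A = 0.6·e^(−0.6·0.9) = 0.6·e^(−0.5400) = 0.349649
  f_B = 2.4·e^(−2.4·0.9) = 2.4·e^(−2.1600) = 0.27678
  f_C = 3.1·e^(−3.1·0.9) = 3.1·e^(−2.7900) = 0.190406
Posterior odds = (w_C·f_C) / (w_A·f_A) = (0.23·0.190406) / (0.33·0.349649) = 0.0437933 / 0.115384 ≈ 0.380

0.380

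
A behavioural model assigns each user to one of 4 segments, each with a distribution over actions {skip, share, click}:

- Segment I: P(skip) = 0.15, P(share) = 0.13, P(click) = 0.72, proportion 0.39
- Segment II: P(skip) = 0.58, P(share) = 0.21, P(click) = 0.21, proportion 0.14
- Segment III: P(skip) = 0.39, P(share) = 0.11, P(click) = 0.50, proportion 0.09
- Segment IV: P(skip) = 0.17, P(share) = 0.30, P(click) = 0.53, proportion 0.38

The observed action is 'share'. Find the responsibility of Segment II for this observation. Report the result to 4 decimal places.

By Bayes' theorem, P(k | x) = π_k f_k(x) / Σ_j π_j f_j(x).
Categorical probabilities:
  p_I = P(share | comp) = 0.13
  p_II = P(share | comp) = 0.21
  p_III = P(share | comp) = 0.11
  p_IV = P(share | comp) = 0.30
Weight by the priors:
  π_I·p_I = 0.39 × 0.13 = 0.0507
  π_II·p_II = 0.14 × 0.21 = 0.0294
  π_III·p_III = 0.09 × 0.11 = 0.0099
  π_IV·p_IV = 0.38 × 0.3 = 0.114
Marginal: 0.0507 + 0.0294 + 0.0099 + 0.114 = 0.204
P(Segment II | 'share') ≈ 0.1441

0.1441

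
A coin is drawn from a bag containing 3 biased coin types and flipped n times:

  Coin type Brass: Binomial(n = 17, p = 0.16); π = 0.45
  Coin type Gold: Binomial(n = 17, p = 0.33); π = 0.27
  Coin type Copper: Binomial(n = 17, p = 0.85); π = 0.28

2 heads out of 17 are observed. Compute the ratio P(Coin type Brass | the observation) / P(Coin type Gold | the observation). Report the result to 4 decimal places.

11.6447

Since P(k|x) ∝ π_k f_k(x), the posterior odds are π_i f_i(x) / (π_j f_j(x)).
Evaluate each component's likelihood at the observed value:
  p_Brass = C(17,2)·0.16^2·0.84^15 = 136·0.0256·0.0731458 = 0.254664
  p_Gold = C(17,2)·0.33^2·0.67^15 = 136·0.1089·0.00246106 = 0.0364493
  p_Copper = C(17,2)·0.85^2·0.15^15 = 136·0.7225·4.37894e-13 = 4.30275e-11
Posterior odds = (π_Brass·p_Brass) / (π_Gold·p_Gold) = (0.45·0.254664) / (0.27·0.0364493) = 0.114599 / 0.0098413 ≈ 11.6447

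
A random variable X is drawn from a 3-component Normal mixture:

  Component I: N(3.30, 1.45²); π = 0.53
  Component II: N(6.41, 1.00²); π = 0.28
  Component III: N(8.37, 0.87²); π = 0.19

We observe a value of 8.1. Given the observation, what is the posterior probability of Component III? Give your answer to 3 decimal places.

0.752

By Bayes' theorem, P(k | x) = π_k f_k(x) / Σ_j π_j f_j(x).
Evaluate each component's likelihood at the observed value:
  L_I = (1/(1.45·√(2π)))·exp(−(8.1−3.30)²/(2·1.45²)) = 0.275133·exp(-5.47919) = 0.00114805
  L_II = (1/(1.00·√(2π)))·exp(−(8.1−6.41)²/(2·1.00²)) = 0.398942·exp(-1.42805) = 0.0956568
  L_III = (1/(0.87·√(2π)))·exp(−(8.1−8.37)²/(2·0.87²)) = 0.458554·exp(-0.04816) = 0.436995
Prior × likelihood for each component:
  π_I·L_I = 0.53 × 0.00114805 = 0.000608465
  π_II·L_II = 0.28 × 0.0956568 = 0.0267839
  π_III·L_III = 0.19 × 0.436995 = 0.0830291
Sum: 0.000608465 + 0.0267839 + 0.0830291 = 0.110421
P(Component III | 8.1) = 0.0830291 / 0.110421 ≈ 0.752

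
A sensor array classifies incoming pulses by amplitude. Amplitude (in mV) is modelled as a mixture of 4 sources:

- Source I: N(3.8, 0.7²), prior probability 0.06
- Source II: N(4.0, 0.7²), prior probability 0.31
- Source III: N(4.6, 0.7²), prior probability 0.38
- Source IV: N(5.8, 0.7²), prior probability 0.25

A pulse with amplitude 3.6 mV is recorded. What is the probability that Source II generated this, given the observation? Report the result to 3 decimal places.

Apply Bayes' rule: the posterior for each component is proportional to its prior times its likelihood at x.
Normal densities:
  f_I = 0.547124
  f_II = 0.484068
  f_III = 0.205426
  f_IV = 0.00408253
Unnormalised posteriors:
  P(Z=I)·f_I = 0.06 × 0.547124 = 0.0328274
  P(Z=II)·f_II = 0.31 × 0.484068 = 0.150061
  P(Z=III)·f_III = 0.38 × 0.205426 = 0.0780617
  P(Z=IV)·f_IV = 0.25 × 0.00408253 = 0.00102063
Normaliser: 0.0328274 + 0.150061 + 0.0780617 + 0.00102063 = 0.261971
P(Source II | 3.6 mV) ≈ 0.573

0.573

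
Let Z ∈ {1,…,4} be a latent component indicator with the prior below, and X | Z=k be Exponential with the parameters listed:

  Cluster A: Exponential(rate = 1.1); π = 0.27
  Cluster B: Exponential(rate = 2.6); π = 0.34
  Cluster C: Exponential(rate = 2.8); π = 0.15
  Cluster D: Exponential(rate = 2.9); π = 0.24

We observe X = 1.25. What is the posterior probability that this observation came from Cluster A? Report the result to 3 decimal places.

Posterior ∝ prior × likelihood, so P(k | x) ∝ P(Z=k) f_k(x); normalise over all components.
Exponential densities:
  f_A = 1.1·e^(−1.1·1.25) = 1.1·e^(−1.3750) = 0.278124
  f_B = 2.6·e^(−2.6·1.25) = 2.6·e^(−3.2500) = 0.100813
  f_C = 2.8·e^(−2.8·1.25) = 2.8·e^(−3.5000) = 0.0845527
  f_D = 2.9·e^(−2.9·1.25) = 2.9·e^(−3.6250) = 0.0772824
Multiply by the mixture weights:
  P(Z=A)·f_A = 0.27 × 0.278124 = 0.0750934
  P(Z=B)·f_B = 0.34 × 0.100813 = 0.0342764
  P(Z=C)·f_C = 0.15 × 0.0845527 = 0.0126829
  P(Z=D)·f_D = 0.24 × 0.0772824 = 0.0185478
Sum: 0.0750934 + 0.0342764 + 0.0126829 + 0.0185478 = 0.1406
P(Cluster A | the observation) = 0.0750934 / 0.1406 ≈ 0.534

0.534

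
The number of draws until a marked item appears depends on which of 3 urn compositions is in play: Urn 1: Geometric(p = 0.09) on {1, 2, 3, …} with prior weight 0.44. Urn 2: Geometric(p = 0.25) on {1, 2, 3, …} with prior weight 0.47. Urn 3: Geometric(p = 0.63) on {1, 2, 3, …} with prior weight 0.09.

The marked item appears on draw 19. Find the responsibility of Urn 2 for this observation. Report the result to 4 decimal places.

P(component k | x) = π_k·f_k(x) / marginal(x), where marginal(x) = Σ_j π_j·f_j(x).
Evaluate each component's likelihood at the observed value:
  L_1 = 0.09·(1−0.09)^18 = 0.09·0.183124 = 0.0164812
  L_2 = 0.25·(1−0.25)^18 = 0.25·0.00563771 = 0.00140943
  L_3 = 0.63·(1−0.63)^18 = 0.63·1.68901e-08 = 1.06407e-08
Unnormalised posteriors:
  π_1·L_1 = 0.44 × 0.0164812 = 0.00725171
  π_2·L_2 = 0.47 × 0.00140943 = 0.000662431
  π_3·L_3 = 0.09 × 1.06407e-08 = 9.57666e-10
Normaliser: 0.00725171 + 0.000662431 + 9.57666e-10 = 0.00791414
P(Urn 2 | 19) ≈ 0.0837

0.0837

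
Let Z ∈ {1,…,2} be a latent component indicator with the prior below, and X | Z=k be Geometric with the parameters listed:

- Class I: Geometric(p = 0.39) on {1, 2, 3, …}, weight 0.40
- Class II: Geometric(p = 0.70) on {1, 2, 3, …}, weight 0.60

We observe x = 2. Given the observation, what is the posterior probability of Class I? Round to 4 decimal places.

0.4303

By Bayes' theorem, P(k | x) = w_k f_k(x) / Σ_j w_j f_j(x).
Geometric probabilities:
  L_I = 0.2379
  L_II = 0.21
Multiply by the mixture weights:
  w_I·L_I = 0.40 × 0.2379 = 0.09516
  w_II·L_II = 0.60 × 0.21 = 0.126
Marginal: 0.09516 + 0.126 = 0.22116
Responsibility of Class I: 0.09516 / 0.22116 ≈ 0.4303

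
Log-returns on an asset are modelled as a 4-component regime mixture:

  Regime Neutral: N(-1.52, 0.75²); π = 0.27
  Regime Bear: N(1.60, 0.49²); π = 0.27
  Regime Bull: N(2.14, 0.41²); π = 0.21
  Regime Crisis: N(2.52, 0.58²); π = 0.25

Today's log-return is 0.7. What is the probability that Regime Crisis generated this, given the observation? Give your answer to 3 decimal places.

0.028

P(component k | x) = π_k·f_k(x) / marginal(x), where marginal(x) = Σ_j π_j·f_j(x).
Component likelihoods at x = 0.7:
  L_Neutral = 0.0066572
  L_Bear = 0.150712
  L_Bull = 0.0020394
  L_Crisis = 0.005004
Multiply by the mixture weights:
  π_Neutral·L_Neutral = 0.27 × 0.0066572 = 0.00179744
  π_Bear·L_Bear = 0.27 × 0.150712 = 0.0406922
  π_Bull·L_Bull = 0.21 × 0.0020394 = 0.000428275
  π_Crisis·L_Crisis = 0.25 × 0.005004 = 0.001251
Evidence: 0.00179744 + 0.0406922 + 0.000428275 + 0.001251 = 0.0441689
So the posterior for Regime Crisis is 0.001251 / 0.0441689 ≈ 0.028.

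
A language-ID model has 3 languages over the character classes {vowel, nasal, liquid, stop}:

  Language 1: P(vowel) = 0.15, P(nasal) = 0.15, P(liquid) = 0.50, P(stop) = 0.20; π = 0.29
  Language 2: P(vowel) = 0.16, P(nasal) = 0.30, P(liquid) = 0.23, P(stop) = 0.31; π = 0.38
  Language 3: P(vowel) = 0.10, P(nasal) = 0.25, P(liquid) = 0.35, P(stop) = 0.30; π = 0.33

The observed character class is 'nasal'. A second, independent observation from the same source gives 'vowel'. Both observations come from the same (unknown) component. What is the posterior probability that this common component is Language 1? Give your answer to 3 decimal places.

0.198

The responsibility of component k is π_k f_k(x) divided by Σ_j π_j f_j(x).
Since both observations come from the same component, the likelihood for component k is f_k(x₁)·f_k(x₂).
  p_1 = [P(nasal | comp) = 0.15] × [0.15] = 0.0225
  p_2 = [P(nasal | comp) = 0.30] × [0.16] = 0.048
  p_3 = [P(nasal | comp) = 0.25] × [0.1] = 0.025
Weight by the priors:
  π_1·p_1 = 0.29 × 0.0225 = 0.006525
  π_2·p_2 = 0.38 × 0.048 = 0.01824
  π_3·p_3 = 0.33 × 0.025 = 0.00825
Marginal: 0.006525 + 0.01824 + 0.00825 = 0.033015
Responsibility of Language 1: 0.006525 / 0.033015 ≈ 0.198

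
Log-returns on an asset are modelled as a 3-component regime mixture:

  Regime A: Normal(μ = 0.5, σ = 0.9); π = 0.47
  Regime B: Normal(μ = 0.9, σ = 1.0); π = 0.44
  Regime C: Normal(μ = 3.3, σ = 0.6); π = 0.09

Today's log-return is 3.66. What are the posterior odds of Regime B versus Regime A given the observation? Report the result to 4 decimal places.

Only the two components matter; the odds are (w_i f_i(x)) / (w_j f_j(x)).
Component likelihoods at x = 3.66:
  f_A = 0.000932605
  f_B = 0.00884645
  f_C = 0.555374
0.00389244 / 0.000438324 ≈ 8.8803

8.8803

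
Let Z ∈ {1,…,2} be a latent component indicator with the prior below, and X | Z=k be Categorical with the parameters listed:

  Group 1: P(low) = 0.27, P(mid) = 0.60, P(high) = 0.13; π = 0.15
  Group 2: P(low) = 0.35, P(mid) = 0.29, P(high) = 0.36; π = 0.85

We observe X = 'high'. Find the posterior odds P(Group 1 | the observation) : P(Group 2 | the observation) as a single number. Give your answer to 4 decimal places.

0.0637

The posterior odds equal the prior odds times the likelihood ratio: (π_i/π_j)·(f_i(x)/f_j(x)).
Evaluate each component's likelihood at the observed value:
  L_1 = P(high | comp) = 0.13
  L_2 = P(high | comp) = 0.36
Odds = (0.15/0.85) × (0.13/0.36) = 0.176471 × 0.361111 ≈ 0.0637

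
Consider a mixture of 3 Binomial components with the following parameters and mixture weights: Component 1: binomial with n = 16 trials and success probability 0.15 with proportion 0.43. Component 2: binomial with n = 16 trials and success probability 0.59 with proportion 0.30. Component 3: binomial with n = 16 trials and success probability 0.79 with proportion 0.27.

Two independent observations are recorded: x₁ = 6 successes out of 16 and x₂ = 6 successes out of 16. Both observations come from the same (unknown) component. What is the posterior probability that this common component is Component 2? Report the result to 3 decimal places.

0.816

Posterior ∝ prior × likelihood, so P(k | x) ∝ w_k f_k(x); normalise over all components.
Since both observations come from the same component, the likelihood for component k is f_k(x₁)·f_k(x₂).
  f_1 = [C(16,6)·0.15^6·0.85^10 = 8008·1.13906e-05·0.196874 = 0.0179581] × [0.0179581] = 0.000322494
  f_2 = [C(16,6)·0.59^6·0.41^10 = 8008·0.0421805·0.000134227 = 0.0453393] × [0.0453393] = 0.00205565
  f_3 = [C(16,6)·0.79^6·0.21^10 = 8008·0.243087·1.66799e-07 = 0.000324698] × [0.000324698] = 1.05429e-07
Unnormalised posteriors:
  w_1·f_1 = 0.43 × 0.000322494 = 0.000138672
  w_2·f_2 = 0.30 × 0.00205565 = 0.000616695
  w_3·f_3 = 0.27 × 1.05429e-07 = 2.84658e-08
Marginal: 0.000138672 + 0.000616695 + 2.84658e-08 = 0.000755396
So the posterior for Component 2 is 0.000616695 / 0.000755396 ≈ 0.816.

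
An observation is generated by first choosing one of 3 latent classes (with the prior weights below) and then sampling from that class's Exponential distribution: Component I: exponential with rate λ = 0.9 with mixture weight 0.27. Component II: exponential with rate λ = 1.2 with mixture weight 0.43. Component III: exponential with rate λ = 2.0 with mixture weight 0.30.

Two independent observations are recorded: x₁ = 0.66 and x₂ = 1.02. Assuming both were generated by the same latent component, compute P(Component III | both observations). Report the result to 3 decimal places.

0.242

The responsibility of component k is π_k f_k(x) divided by Σ_j π_j f_j(x).
Since both observations come from the same component, the likelihood for component k is f_k(x₁)·f_k(x₂).
  f_I = [0.9·e^(−0.9·0.66) = 0.9·e^(−0.5940) = 0.496903] × [0.359385] = 0.17858
  f_II = [1.2·e^(−1.2·0.66) = 1.2·e^(−0.7920) = 0.543526] × [0.352862] = 0.191789
  f_III = [2.0·e^(−2.0·0.66) = 2.0·e^(−1.3200) = 0.534271] × [0.260057] = 0.138941
Multiply by the mixture weights:
  π_I·f_I = 0.27 × 0.17858 = 0.0482165
  π_II·f_II = 0.43 × 0.191789 = 0.0824695
  π_III·f_III = 0.30 × 0.138941 = 0.0416823
Marginal: 0.0482165 + 0.0824695 + 0.0416823 = 0.172368
P(Component III | x) ≈ 0.242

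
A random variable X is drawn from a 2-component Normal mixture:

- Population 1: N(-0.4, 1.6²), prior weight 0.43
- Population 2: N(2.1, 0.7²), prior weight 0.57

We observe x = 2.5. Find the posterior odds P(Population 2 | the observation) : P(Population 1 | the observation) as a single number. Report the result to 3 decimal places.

13.301

Since P(k|x) ∝ P(Z=k) f_k(x), the posterior odds are P(Z=i) f_i(x) / (P(Z=j) f_j(x)).
Evaluate each component's likelihood at the observed value:
  L_1 = 0.0482422
  L_2 = 0.484068
Odds = (0.57/0.43) × (0.484068/0.0482422) = 1.32558 × 10.0341 ≈ 13.301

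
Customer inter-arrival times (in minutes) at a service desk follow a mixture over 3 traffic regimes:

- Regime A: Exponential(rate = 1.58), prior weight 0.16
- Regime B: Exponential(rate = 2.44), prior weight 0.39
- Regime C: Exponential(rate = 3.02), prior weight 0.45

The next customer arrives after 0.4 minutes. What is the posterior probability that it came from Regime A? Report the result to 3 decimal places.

By Bayes' theorem, P(k | x) = w_k f_k(x) / Σ_j w_j f_j(x).
Component likelihoods at x = 0.4 minutes:
  f_A = 0.839814
  f_B = 0.919429
  f_C = 0.902359
Prior × likelihood for each component:
  w_A·f_A = 0.16 × 0.839814 = 0.13437
  w_B·f_B = 0.39 × 0.919429 = 0.358577
  w_C·f_C = 0.45 × 0.902359 = 0.406061
Denominator: 0.13437 + 0.358577 + 0.406061 = 0.899009
P(Regime A | 0.4 minutes) ≈ 0.149

0.149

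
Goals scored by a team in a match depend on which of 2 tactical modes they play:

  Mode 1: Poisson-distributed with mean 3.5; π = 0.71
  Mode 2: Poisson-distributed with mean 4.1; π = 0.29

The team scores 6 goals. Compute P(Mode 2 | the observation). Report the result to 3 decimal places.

Posterior ∝ prior × likelihood, so P(k | x) ∝ π_k f_k(x); normalise over all components.
Poisson probabilities:
  f_1 = 0.0770983
  f_2 = 0.109336
Weight by the priors:
  π_1·f_1 = 0.71 × 0.0770983 = 0.0547398
  π_2·f_2 = 0.29 × 0.109336 = 0.0317074
Denominator: 0.0547398 + 0.0317074 = 0.0864473
P(Mode 2 | x) ≈ 0.367

0.367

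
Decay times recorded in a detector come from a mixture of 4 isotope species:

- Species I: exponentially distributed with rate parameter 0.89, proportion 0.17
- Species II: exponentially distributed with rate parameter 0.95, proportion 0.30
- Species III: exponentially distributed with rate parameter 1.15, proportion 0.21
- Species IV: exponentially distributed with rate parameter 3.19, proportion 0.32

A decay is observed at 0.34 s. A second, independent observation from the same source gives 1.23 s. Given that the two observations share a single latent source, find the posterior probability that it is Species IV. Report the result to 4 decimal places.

Apply Bayes' rule: the posterior for each component is proportional to its prior times its likelihood at x.
Since both observations come from the same component, the likelihood for component k is f_k(x₁)·f_k(x₂).
  L_I = [0.657616] × [0.29783] = 0.195858
  L_II = [0.687775] × [0.295291] = 0.203094
  L_III = [0.777837] × [0.279504] = 0.217409
  L_IV = [1.07834] × [0.0630593] = 0.0679993
Multiply by the mixture weights:
  π_I·L_I = 0.17 × 0.195858 = 0.0332958
  π_II·L_II = 0.30 × 0.203094 = 0.0609282
  π_III·L_III = 0.21 × 0.217409 = 0.0456558
  π_IV·L_IV = 0.32 × 0.0679993 = 0.0217598
Sum: 0.0332958 + 0.0609282 + 0.0456558 + 0.0217598 = 0.16164
P(Species IV | x) = 0.0217598 / 0.16164 ≈ 0.1346

0.1346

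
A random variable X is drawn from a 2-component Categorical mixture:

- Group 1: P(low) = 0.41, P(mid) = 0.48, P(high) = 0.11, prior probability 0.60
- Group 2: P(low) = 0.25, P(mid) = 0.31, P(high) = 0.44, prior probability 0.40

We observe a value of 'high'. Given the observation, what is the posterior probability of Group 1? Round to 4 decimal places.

0.2727

The responsibility of component k is P(Z=k) f_k(x) divided by Σ_j P(Z=j) f_j(x).
Component likelihoods at x = 'high':
  L_1 = P(high | comp) = 0.11
  L_2 = P(high | comp) = 0.44
Weight by the priors:
  P(Z=1)·L_1 = 0.60 × 0.11 = 0.066
  P(Z=2)·L_2 = 0.40 × 0.44 = 0.176
Sum: 0.066 + 0.176 = 0.242
Responsibility of Group 1: 0.066 / 0.242 ≈ 0.2727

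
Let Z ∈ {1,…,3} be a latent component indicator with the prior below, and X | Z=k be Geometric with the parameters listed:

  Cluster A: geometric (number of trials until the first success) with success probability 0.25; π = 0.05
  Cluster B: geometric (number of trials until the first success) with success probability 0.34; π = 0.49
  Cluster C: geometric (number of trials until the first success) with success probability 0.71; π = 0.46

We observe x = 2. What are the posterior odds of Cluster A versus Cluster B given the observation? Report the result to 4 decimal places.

Only the two components matter; the odds are (π_i f_i(x)) / (π_j f_j(x)).
Evaluate each component's likelihood at the observed value:
  f_A = 0.1875
  f_B = 0.2244
  f_C = 0.2059
Odds = (0.05/0.49) × (0.1875/0.2244) = 0.102041 × 0.835561 ≈ 0.0853

0.0853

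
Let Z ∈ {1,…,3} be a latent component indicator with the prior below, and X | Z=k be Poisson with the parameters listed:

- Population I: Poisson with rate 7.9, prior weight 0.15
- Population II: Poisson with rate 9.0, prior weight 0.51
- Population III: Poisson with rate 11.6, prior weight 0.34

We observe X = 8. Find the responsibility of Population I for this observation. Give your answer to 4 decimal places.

By Bayes' theorem, P(k | x) = P(Z=k) f_k(x) / Σ_j P(Z=j) f_j(x).
Component likelihoods at x = 8:
  f_I = e^(−7.9)·7.9^8/8! = 0.139499
  f_II = e^(−9.0)·9.0^8/8! = 0.131756
  f_III = e^(−11.6)·11.6^8/8! = 0.0745294
Multiply by the mixture weights:
  P(Z=I)·f_I = 0.15 × 0.139499 = 0.0209248
  P(Z=II)·f_II = 0.51 × 0.131756 = 0.0671954
  P(Z=III)·f_III = 0.34 × 0.0745294 = 0.02534
Denominator: 0.0209248 + 0.0671954 + 0.02534 = 0.11346
P(Population I | the observation) ≈ 0.1844

0.1844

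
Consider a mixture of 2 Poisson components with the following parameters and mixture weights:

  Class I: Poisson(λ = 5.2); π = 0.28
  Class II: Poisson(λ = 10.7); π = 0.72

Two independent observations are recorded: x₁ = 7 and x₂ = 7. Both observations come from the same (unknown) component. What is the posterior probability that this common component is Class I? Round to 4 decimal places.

0.4883

The responsibility of component k is P(Z=k) f_k(x) divided by Σ_j P(Z=j) f_j(x).
Since both observations come from the same component, the likelihood for component k is f_k(x₁)·f_k(x₂).
  f_I = [0.112528] × [0.112528] = 0.0126626
  f_II = [0.0718298] × [0.0718298] = 0.00515953
Prior × likelihood for each component:
  P(Z=I)·f_I = 0.28 × 0.0126626 = 0.00354553
  P(Z=II)·f_II = 0.72 × 0.00515953 = 0.00371486
Evidence: 0.00354553 + 0.00371486 = 0.00726039
P(Class I | x₁,x₂) ≈ 0.4883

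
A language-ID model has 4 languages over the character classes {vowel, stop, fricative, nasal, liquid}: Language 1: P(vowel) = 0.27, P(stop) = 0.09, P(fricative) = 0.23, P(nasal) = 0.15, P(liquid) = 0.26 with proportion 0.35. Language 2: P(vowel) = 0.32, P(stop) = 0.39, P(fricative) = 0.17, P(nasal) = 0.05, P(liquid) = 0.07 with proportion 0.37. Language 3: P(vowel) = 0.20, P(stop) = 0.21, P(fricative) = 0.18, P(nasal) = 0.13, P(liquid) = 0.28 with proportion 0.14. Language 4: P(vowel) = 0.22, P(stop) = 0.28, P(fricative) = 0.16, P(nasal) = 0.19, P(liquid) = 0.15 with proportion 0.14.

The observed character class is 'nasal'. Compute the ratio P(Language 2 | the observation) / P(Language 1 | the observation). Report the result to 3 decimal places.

The posterior odds equal the prior odds times the likelihood ratio: (w_i/w_j)·(f_i(x)/f_j(x)).
Component likelihoods at x = 'nasal':
  L_1 = P(nasal | comp) = 0.15
  L_2 = P(nasal | comp) = 0.05
  L_3 = P(nasal | comp) = 0.13
  L_4 = P(nasal | comp) = 0.19
0.0185 / 0.0525 ≈ 0.352

0.352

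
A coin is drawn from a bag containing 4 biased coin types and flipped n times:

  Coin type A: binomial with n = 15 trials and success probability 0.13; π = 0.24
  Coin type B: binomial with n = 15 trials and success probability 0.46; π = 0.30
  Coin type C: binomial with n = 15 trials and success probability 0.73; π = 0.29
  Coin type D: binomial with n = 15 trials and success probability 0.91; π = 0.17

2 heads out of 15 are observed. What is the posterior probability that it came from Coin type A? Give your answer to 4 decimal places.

Apply Bayes' rule: the posterior for each component is proportional to its prior times its likelihood at x.
Evaluate each component's likelihood at the observed value:
  L_A = C(15,2)·0.13^2·0.87^13 = 105·0.0169·0.163588 = 0.290286
  L_B = C(15,2)·0.46^2·0.54^13 = 105·0.2116·0.000331985 = 0.00737605
  L_C = C(15,2)·0.73^2·0.27^13 = 105·0.5329·4.05256e-08 = 2.26759e-06
  L_D = C(15,2)·0.91^2·0.09^13 = 105·0.8281·2.54187e-14 = 2.21017e-12
Prior × likelihood for each component:
  π_A·L_A = 0.24 × 0.290286 = 0.0696687
  π_B·L_B = 0.30 × 0.00737605 = 0.00221281
  π_C·L_C = 0.29 × 2.26759e-06 = 6.576e-07
  π_D·L_D = 0.17 × 2.21017e-12 = 3.75728e-13
Evidence: 0.0696687 + 0.00221281 + 6.576e-07 + 3.75728e-13 = 0.0718821
P(Coin type A | data) ≈ 0.9692

0.9692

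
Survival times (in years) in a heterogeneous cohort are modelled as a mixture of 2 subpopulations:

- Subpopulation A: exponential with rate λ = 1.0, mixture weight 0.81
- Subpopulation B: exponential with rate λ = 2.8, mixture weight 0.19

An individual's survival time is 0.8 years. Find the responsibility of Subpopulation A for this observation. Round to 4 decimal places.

By Bayes' theorem, P(k | x) = w_k f_k(x) / Σ_j w_j f_j(x).
Component likelihoods at x = 0.8 years:
  L_A = 0.449329
  L_B = 0.298084
Weight by the priors:
  w_A·L_A = 0.81 × 0.449329 = 0.363956
  w_B·L_B = 0.19 × 0.298084 = 0.0566359
Marginal: 0.363956 + 0.0566359 = 0.420592
P(Subpopulation A | data) ≈ 0.8653

0.8653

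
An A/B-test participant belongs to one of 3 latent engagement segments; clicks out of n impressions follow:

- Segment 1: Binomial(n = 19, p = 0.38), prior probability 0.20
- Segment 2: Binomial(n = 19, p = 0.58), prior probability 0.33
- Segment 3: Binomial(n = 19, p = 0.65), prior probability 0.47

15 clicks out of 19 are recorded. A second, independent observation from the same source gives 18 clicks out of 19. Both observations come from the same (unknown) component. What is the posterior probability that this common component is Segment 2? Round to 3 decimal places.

Posterior ∝ prior × likelihood, so P(k | x) ∝ π_k f_k(x); normalise over all components.
Since both observations come from the same component, the likelihood for component k is f_k(x₁)·f_k(x₂).
  p_1 = [C(19,15)·0.38^15·0.62^4 = 3876·4.97455e-07·0.147763 = 0.000284908] × [3.21551e-07] = 9.16125e-11
  p_2 = [C(19,15)·0.58^15·0.42^4 = 3876·0.000282761·0.031117 = 0.0341036] × [0.000440258] = 1.50144e-05
  p_3 = [C(19,15)·0.65^15·0.35^4 = 3876·0.00156207·0.0150062 = 0.0908566] × [0.00285274] = 0.00025919
Unnormalised posteriors:
  π_1·p_1 = 0.20 × 9.16125e-11 = 1.83225e-11
  π_2·p_2 = 0.33 × 1.50144e-05 = 4.95475e-06
  π_3·p_3 = 0.47 × 0.00025919 = 0.000121819
Marginal: 1.83225e-11 + 4.95475e-06 + 0.000121819 = 0.000126774
P(Segment 2 | x₁, x₂) = 4.95475e-06 / 0.000126774 ≈ 0.039

0.039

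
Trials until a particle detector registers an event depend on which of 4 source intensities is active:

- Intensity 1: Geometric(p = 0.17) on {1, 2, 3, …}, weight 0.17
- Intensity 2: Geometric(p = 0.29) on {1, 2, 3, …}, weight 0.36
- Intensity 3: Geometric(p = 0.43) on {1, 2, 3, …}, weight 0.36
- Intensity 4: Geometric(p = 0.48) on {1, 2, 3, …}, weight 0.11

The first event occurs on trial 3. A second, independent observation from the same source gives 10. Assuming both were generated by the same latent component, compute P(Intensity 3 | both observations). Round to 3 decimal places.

Apply Bayes' rule: the posterior for each component is proportional to its prior times its likelihood at x.
Since both observations come from the same component, the likelihood for component k is f_k(x₁)·f_k(x₂).
  p_1 = [0.17·(1−0.17)^2 = 0.17·0.6889 = 0.117113] × [0.0317798] = 0.00372183
  p_2 = [0.29·(1−0.29)^2 = 0.29·0.5041 = 0.146189] × [0.0132961] = 0.00194374
  p_3 = [0.43·(1−0.43)^2 = 0.43·0.3249 = 0.139707] × [0.00273113] = 0.000381558
  p_4 = [0.48·(1−0.48)^2 = 0.48·0.2704 = 0.129792] × [0.00133435] = 0.000173189
Prior × likelihood for each component:
  P(Z=1)·p_1 = 0.17 × 0.00372183 = 0.000632712
  P(Z=2)·p_2 = 0.36 × 0.00194374 = 0.000699746
  P(Z=3)·p_3 = 0.36 × 0.000381558 = 0.000137361
  P(Z=4)·p_4 = 0.11 × 0.000173189 = 1.90507e-05
Normaliser: 0.000632712 + 0.000699746 + 0.000137361 + 1.90507e-05 = 0.00148887
P(Intensity 3 | data) = 0.000137361 / 0.00148887 ≈ 0.092

0.092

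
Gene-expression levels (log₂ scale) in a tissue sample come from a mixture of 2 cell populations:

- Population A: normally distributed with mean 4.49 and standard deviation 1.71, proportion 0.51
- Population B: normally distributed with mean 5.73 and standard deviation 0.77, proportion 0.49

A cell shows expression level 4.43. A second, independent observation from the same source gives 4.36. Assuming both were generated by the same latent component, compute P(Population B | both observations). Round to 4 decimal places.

0.1902

By Bayes' theorem, P(k | x) = w_k f_k(x) / Σ_j w_j f_j(x).
Since both observations come from the same component, the likelihood for component k is f_k(x₁)·f_k(x₂).
  f_A = [(1/(1.71·√(2π)))·exp(−(4.43−4.49)²/(2·1.71²)) = 0.233300·exp(-0.00062) = 0.233156] × [0.232626] = 0.0542382
  f_B = [(1/(0.77·√(2π)))·exp(−(4.43−5.73)²/(2·0.77²)) = 0.518107·exp(-1.42520) = 0.124584] × [0.106417] = 0.0132579
Multiply by the mixture weights:
  w_A·f_A = 0.51 × 0.0542382 = 0.0276615
  w_B·f_B = 0.49 × 0.0132579 = 0.00649639
Sum: 0.0276615 + 0.00649639 = 0.0341579
P(Population B | x₁, x₂) = 0.00649639 / 0.0341579 ≈ 0.1902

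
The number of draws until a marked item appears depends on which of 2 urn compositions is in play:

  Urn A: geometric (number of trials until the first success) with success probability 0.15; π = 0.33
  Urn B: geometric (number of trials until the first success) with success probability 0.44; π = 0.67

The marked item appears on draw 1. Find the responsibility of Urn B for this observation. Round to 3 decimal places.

Posterior ∝ prior × likelihood, so P(k | x) ∝ P(Z=k) f_k(x); normalise over all components.
Component likelihoods at x = 1:
  p_A = 0.15·(1−0.15)^0 = 0.15·1 = 0.15
  p_B = 0.44·(1−0.44)^0 = 0.44·1 = 0.44
Weight by the priors:
  P(Z=A)·p_A = 0.33 × 0.15 = 0.0495
  P(Z=B)·p_B = 0.67 × 0.44 = 0.2948
Evidence: 0.0495 + 0.2948 = 0.3443
Responsibility of Urn B: 0.2948 / 0.3443 ≈ 0.856

0.856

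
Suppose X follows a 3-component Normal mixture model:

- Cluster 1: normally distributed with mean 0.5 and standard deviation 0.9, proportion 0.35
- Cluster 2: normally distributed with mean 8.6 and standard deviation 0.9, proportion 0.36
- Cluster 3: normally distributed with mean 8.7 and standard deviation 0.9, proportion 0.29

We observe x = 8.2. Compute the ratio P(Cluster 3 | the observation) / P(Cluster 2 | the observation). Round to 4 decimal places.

The posterior odds equal the prior odds times the likelihood ratio: (π_i/π_j)·(f_i(x)/f_j(x)).
Evaluate each component's likelihood at the observed value:
  L_1 = 5.6497e-17
  L_2 = 0.401582
  L_3 = 0.37988
Odds = (0.29/0.36) × (0.37988/0.401582) = 0.805556 × 0.945959 ≈ 0.7620

0.7620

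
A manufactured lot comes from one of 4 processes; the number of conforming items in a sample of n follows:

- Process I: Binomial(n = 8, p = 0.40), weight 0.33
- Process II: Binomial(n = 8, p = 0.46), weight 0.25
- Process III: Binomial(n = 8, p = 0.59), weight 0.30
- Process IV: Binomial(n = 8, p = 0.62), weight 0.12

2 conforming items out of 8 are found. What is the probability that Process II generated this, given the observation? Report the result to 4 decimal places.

Apply Bayes' rule: the posterior for each component is proportional to its prior times its likelihood at x.
Component likelihoods at x = 2 conforming items out of 8:
  f_I = 0.209019
  f_II = 0.146905
  f_III = 0.0462983
  f_IV = 0.0324073
Unnormalised posteriors:
  π_I·f_I = 0.33 × 0.209019 = 0.0689762
  π_II·f_II = 0.25 × 0.146905 = 0.0367262
  π_III·f_III = 0.30 × 0.0462983 = 0.0138895
  π_IV·f_IV = 0.12 × 0.0324073 = 0.00388888
Sum: 0.0689762 + 0.0367262 + 0.0138895 + 0.00388888 = 0.123481
So the posterior for Process II is 0.0367262 / 0.123481 ≈ 0.2974.

0.2974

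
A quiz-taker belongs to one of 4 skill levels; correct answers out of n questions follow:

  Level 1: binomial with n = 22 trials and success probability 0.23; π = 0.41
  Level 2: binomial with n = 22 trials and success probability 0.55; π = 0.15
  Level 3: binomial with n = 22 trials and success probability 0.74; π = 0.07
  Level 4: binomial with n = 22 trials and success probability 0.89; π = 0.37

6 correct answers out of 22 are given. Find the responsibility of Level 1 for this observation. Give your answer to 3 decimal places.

By Bayes' theorem, P(k | x) = π_k f_k(x) / Σ_j π_j f_j(x).
Evaluate each component's likelihood at the observed value:
  L_1 = C(22,6)·0.23^6·0.77^16 = 74613·0.000148036·0.0152704 = 0.168668
  L_2 = C(22,6)·0.55^6·0.45^16 = 74613·0.0276806·2.82748e-06 = 0.0058397
  L_3 = C(22,6)·0.74^6·0.26^16 = 74613·0.164206·4.36087e-10 = 5.34292e-06
  L_4 = C(22,6)·0.89^6·0.11^16 = 74613·0.496981·4.59497e-16 = 1.70387e-11
Multiply by the mixture weights:
  π_1·L_1 = 0.41 × 0.168668 = 0.0691539
  π_2·L_2 = 0.15 × 0.0058397 = 0.000875956
  π_3·L_3 = 0.07 × 5.34292e-06 = 3.74004e-07
  π_4·L_4 = 0.37 × 1.70387e-11 = 6.30433e-12
Denominator: 0.0691539 + 0.000875956 + 3.74004e-07 + 6.30433e-12 = 0.0700303
Responsibility of Level 1: 0.0691539 / 0.0700303 ≈ 0.987

0.987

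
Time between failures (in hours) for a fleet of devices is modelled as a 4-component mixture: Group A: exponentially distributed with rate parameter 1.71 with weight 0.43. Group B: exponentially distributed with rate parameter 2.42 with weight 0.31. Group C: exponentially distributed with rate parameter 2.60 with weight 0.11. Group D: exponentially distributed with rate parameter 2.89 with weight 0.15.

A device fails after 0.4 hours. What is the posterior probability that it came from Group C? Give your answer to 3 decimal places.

0.113

By Bayes' theorem, P(k | x) = π_k f_k(x) / Σ_j π_j f_j(x).
Component likelihoods at x = 0.4 hours:
  L_A = 1.71·e^(−1.71·0.4) = 1.71·e^(−0.6840) = 0.862857
  L_B = 2.42·e^(−2.42·0.4) = 2.42·e^(−0.9680) = 0.919218
  L_C = 2.60·e^(−2.60·0.4) = 2.60·e^(−1.0400) = 0.918982
  L_D = 2.89·e^(−2.89·0.4) = 2.89·e^(−1.1560) = 0.909606
Multiply by the mixture weights:
  π_A·L_A = 0.43 × 0.862857 = 0.371028
  π_B·L_B = 0.31 × 0.919218 = 0.284957
  π_C·L_C = 0.11 × 0.918982 = 0.101088
  π_D·L_D = 0.15 × 0.909606 = 0.136441
Denominator: 0.371028 + 0.284957 + 0.101088 + 0.136441 = 0.893515
Responsibility of Group C: 0.101088 / 0.893515 ≈ 0.113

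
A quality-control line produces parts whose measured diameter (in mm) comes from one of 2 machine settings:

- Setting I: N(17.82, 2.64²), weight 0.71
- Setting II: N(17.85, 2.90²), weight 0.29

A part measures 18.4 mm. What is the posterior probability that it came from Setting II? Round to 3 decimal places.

0.272

Posterior ∝ prior × likelihood, so P(k | x) ∝ P(Z=k) f_k(x); normalise over all components.
Component likelihoods at x = 18.4 mm:
  f_I = (1/(2.64·√(2π)))·exp(−(18.4−17.82)²/(2·2.64²)) = 0.151115·exp(-0.02413) = 0.147511
  f_II = (1/(2.90·√(2π)))·exp(−(18.4−17.85)²/(2·2.90²)) = 0.137566·exp(-0.01798) = 0.135114
Weight by the priors:
  P(Z=I)·f_I = 0.71 × 0.147511 = 0.104733
  P(Z=II)·f_II = 0.29 × 0.135114 = 0.0391832
Normaliser: 0.104733 + 0.0391832 = 0.143916
P(Setting II | the observation) = 0.0391832 / 0.143916 ≈ 0.272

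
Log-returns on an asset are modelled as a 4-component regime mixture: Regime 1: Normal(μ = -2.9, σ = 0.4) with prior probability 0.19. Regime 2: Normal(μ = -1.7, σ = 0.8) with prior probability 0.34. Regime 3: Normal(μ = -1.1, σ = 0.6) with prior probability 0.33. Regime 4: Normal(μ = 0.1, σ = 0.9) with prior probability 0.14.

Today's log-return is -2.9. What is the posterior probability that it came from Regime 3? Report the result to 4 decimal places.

0.0099

P(component k | x) = π_k·f_k(x) / marginal(x), where marginal(x) = Σ_j π_j·f_j(x).
Evaluate each component's likelihood at the observed value:
  f_1 = (1/(0.4·√(2π)))·exp(−(-2.9−-2.9)²/(2·0.4²)) = 0.997356·exp(-0.00000) = 0.997356
  f_2 = (1/(0.8·√(2π)))·exp(−(-2.9−-1.7)²/(2·0.8²)) = 0.498678·exp(-1.12500) = 0.161897
  f_3 = (1/(0.6·√(2π)))·exp(−(-2.9−-1.1)²/(2·0.6²)) = 0.664904·exp(-4.50000) = 0.00738641
  f_4 = (1/(0.9·√(2π)))·exp(−(-2.9−0.1)²/(2·0.9²)) = 0.443269·exp(-5.55556) = 0.00171364
Prior × likelihood for each component:
  π_1·f_1 = 0.19 × 0.997356 = 0.189498
  π_2·f_2 = 0.34 × 0.161897 = 0.055045
  π_3·f_3 = 0.33 × 0.00738641 = 0.00243752
  π_4·f_4 = 0.14 × 0.00171364 = 0.00023991
Denominator: 0.189498 + 0.055045 + 0.00243752 + 0.00023991 = 0.24722
So the posterior for Regime 3 is 0.00243752 / 0.24722 ≈ 0.0099.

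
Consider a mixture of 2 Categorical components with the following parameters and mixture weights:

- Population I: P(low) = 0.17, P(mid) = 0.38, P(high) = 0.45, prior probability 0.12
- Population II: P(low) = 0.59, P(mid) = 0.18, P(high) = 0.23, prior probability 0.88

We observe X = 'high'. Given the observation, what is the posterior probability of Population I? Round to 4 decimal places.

P(component k | x) = P(Z=k)·f_k(x) / marginal(x), where marginal(x) = Σ_j P(Z=j)·f_j(x).
Evaluate each component's likelihood at the observed value:
  p_I = P(high | comp) = 0.45
  p_II = P(high | comp) = 0.23
Multiply by the mixture weights:
  P(Z=I)·p_I = 0.12 × 0.45 = 0.054
  P(Z=II)·p_II = 0.88 × 0.23 = 0.2024
Sum: 0.054 + 0.2024 = 0.2564
Responsibility of Population I: 0.054 / 0.2564 ≈ 0.2106

0.2106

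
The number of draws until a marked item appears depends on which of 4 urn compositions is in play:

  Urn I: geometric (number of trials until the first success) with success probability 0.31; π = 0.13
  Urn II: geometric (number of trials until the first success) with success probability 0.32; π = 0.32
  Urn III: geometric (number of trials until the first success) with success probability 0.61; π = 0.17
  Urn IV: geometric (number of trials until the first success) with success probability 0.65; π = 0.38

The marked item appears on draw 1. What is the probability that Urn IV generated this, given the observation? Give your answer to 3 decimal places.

P(component k | x) = π_k·f_k(x) / marginal(x), where marginal(x) = Σ_j π_j·f_j(x).
Component likelihoods at x = 1:
  p_I = 0.31·(1−0.31)^0 = 0.31·1 = 0.31
  p_II = 0.32·(1−0.32)^0 = 0.32·1 = 0.32
  p_III = 0.61·(1−0.61)^0 = 0.61·1 = 0.61
  p_IV = 0.65·(1−0.65)^0 = 0.65·1 = 0.65
Weight by the priors:
  π_I·p_I = 0.13 × 0.31 = 0.0403
  π_II·p_II = 0.32 × 0.32 = 0.1024
  π_III·p_III = 0.17 × 0.61 = 0.1037
  π_IV·p_IV = 0.38 × 0.65 = 0.247
Evidence: 0.0403 + 0.1024 + 0.1037 + 0.247 = 0.4934
P(Urn IV | x) = 0.247 / 0.4934 ≈ 0.501

0.501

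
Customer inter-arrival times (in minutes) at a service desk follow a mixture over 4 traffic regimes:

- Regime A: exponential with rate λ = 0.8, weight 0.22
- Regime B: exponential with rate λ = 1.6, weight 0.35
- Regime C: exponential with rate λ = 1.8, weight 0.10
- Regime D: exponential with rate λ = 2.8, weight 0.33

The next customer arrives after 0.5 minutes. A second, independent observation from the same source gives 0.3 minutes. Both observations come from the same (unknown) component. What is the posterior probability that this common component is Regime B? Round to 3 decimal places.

0.369

Apply Bayes' rule: the posterior for each component is proportional to its prior times its likelihood at x.
Since both observations come from the same component, the likelihood for component k is f_k(x₁)·f_k(x₂).
  L_A = [0.8·e^(−0.8·0.5) = 0.8·e^(−0.4000) = 0.536256] × [0.629302] = 0.337467
  L_B = [1.6·e^(−1.6·0.5) = 1.6·e^(−0.8000) = 0.718926] × [0.990053] = 0.711775
  L_C = [1.8·e^(−1.8·0.5) = 1.8·e^(−0.9000) = 0.731825] × [1.04895] = 0.767646
  L_D = [2.8·e^(−2.8·0.5) = 2.8·e^(−1.4000) = 0.690471] × [1.20879] = 0.834635
Prior × likelihood for each component:
  π_A·L_A = 0.22 × 0.337467 = 0.0742428
  π_B·L_B = 0.35 × 0.711775 = 0.249121
  π_C·L_C = 0.10 × 0.767646 = 0.0767646
  π_D·L_D = 0.33 × 0.834635 = 0.275429
Sum: 0.0742428 + 0.249121 + 0.0767646 + 0.275429 = 0.675558
Responsibility of Regime B: 0.249121 / 0.675558 ≈ 0.369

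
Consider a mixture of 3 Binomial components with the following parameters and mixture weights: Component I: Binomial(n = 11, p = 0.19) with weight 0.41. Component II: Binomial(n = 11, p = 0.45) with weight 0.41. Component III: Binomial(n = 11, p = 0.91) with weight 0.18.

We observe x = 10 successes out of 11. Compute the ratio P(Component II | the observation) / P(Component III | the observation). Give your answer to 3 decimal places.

The posterior odds equal the prior odds times the likelihood ratio: (π_i/π_j)·(f_i(x)/f_j(x)).
Binomial probabilities:
  f_I = C(11,10)·0.19^10·0.81^1 = 11·6.13107e-08·0.81 = 5.46278e-07
  f_II = C(11,10)·0.45^10·0.55^1 = 11·0.000340506·0.55 = 0.00206006
  f_III = C(11,10)·0.91^10·0.09^1 = 11·0.389416·0.09 = 0.385522
Odds = (0.41/0.18) × (0.00206006/0.385522) = 2.27778 × 0.00534357 ≈ 0.012

0.012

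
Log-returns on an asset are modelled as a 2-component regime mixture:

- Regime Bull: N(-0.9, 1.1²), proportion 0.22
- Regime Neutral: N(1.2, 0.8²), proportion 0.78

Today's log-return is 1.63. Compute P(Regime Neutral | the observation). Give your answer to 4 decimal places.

0.9834

P(component k | x) = π_k·f_k(x) / marginal(x), where marginal(x) = Σ_j π_j·f_j(x).
Normal densities:
  f_Bull = (1/(1.1·√(2π)))·exp(−(1.63−-0.9)²/(2·1.1²)) = 0.362675·exp(-2.64500) = 0.0257519
  f_Neutral = (1/(0.8·√(2π)))·exp(−(1.63−1.2)²/(2·0.8²)) = 0.498678·exp(-0.14445) = 0.431603
Weight by the priors:
  π_Bull·f_Bull = 0.22 × 0.0257519 = 0.00566541
  π_Neutral·f_Neutral = 0.78 × 0.431603 = 0.336651
Sum: 0.00566541 + 0.336651 = 0.342316
P(Regime Neutral | the observation) = 0.336651 / 0.342316 ≈ 0.9834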